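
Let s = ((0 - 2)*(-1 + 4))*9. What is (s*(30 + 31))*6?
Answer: -19764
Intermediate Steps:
s = -54 (s = -2*3*9 = -6*9 = -54)
(s*(30 + 31))*6 = -54*(30 + 31)*6 = -54*61*6 = -3294*6 = -19764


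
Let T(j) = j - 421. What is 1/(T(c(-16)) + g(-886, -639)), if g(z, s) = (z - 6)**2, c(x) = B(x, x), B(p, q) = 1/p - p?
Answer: 16/12724143 ≈ 1.2575e-6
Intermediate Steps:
c(x) = 1/x - x
g(z, s) = (-6 + z)**2
T(j) = -421 + j
1/(T(c(-16)) + g(-886, -639)) = 1/((-421 + (1/(-16) - 1*(-16))) + (-6 - 886)**2) = 1/((-421 + (-1/16 + 16)) + (-892)**2) = 1/((-421 + 255/16) + 795664) = 1/(-6481/16 + 795664) = 1/(12724143/16) = 16/12724143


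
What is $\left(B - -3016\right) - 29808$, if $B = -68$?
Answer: $-26860$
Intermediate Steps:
$\left(B - -3016\right) - 29808 = \left(-68 - -3016\right) - 29808 = \left(-68 + 3016\right) - 29808 = 2948 - 29808 = -26860$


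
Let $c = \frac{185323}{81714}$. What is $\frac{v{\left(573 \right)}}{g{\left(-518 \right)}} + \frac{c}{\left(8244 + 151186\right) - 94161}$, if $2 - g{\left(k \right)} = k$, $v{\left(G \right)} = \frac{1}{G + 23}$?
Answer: $\frac{31384347613}{826462279587360} \approx 3.7974 \cdot 10^{-5}$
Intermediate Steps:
$v{\left(G \right)} = \frac{1}{23 + G}$
$g{\left(k \right)} = 2 - k$
$c = \frac{185323}{81714}$ ($c = 185323 \cdot \frac{1}{81714} = \frac{185323}{81714} \approx 2.2679$)
$\frac{v{\left(573 \right)}}{g{\left(-518 \right)}} + \frac{c}{\left(8244 + 151186\right) - 94161} = \frac{1}{\left(23 + 573\right) \left(2 - -518\right)} + \frac{185323}{81714 \left(\left(8244 + 151186\right) - 94161\right)} = \frac{1}{596 \left(2 + 518\right)} + \frac{185323}{81714 \left(159430 - 94161\right)} = \frac{1}{596 \cdot 520} + \frac{185323}{81714 \cdot 65269} = \frac{1}{596} \cdot \frac{1}{520} + \frac{185323}{81714} \cdot \frac{1}{65269} = \frac{1}{309920} + \frac{185323}{5333391066} = \frac{31384347613}{826462279587360}$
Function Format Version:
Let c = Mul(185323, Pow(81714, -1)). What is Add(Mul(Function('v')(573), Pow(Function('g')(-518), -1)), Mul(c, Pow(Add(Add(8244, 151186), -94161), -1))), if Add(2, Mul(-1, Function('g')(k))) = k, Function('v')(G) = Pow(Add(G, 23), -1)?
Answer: Rational(31384347613, 826462279587360) ≈ 3.7974e-5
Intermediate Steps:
Function('v')(G) = Pow(Add(23, G), -1)
Function('g')(k) = Add(2, Mul(-1, k))
c = Rational(185323, 81714) (c = Mul(185323, Rational(1, 81714)) = Rational(185323, 81714) ≈ 2.2679)
Add(Mul(Function('v')(573), Pow(Function('g')(-518), -1)), Mul(c, Pow(Add(Add(8244, 151186), -94161), -1))) = Add(Mul(Pow(Add(23, 573), -1), Pow(Add(2, Mul(-1, -518)), -1)), Mul(Rational(185323, 81714), Pow(Add(Add(8244, 151186), -94161), -1))) = Add(Mul(Pow(596, -1), Pow(Add(2, 518), -1)), Mul(Rational(185323, 81714), Pow(Add(159430, -94161), -1))) = Add(Mul(Rational(1, 596), Pow(520, -1)), Mul(Rational(185323, 81714), Pow(65269, -1))) = Add(Mul(Rational(1, 596), Rational(1, 520)), Mul(Rational(185323, 81714), Rational(1, 65269))) = Add(Rational(1, 309920), Rational(185323, 5333391066)) = Rational(31384347613, 826462279587360)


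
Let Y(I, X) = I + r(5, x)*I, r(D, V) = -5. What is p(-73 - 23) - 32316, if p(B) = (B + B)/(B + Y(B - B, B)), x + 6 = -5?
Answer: -32314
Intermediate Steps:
x = -11 (x = -6 - 5 = -11)
Y(I, X) = -4*I (Y(I, X) = I - 5*I = -4*I)
p(B) = 2 (p(B) = (B + B)/(B - 4*(B - B)) = (2*B)/(B - 4*0) = (2*B)/(B + 0) = (2*B)/B = 2)
p(-73 - 23) - 32316 = 2 - 32316 = -32314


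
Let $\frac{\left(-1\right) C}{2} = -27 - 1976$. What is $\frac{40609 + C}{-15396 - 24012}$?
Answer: $- \frac{44615}{39408} \approx -1.1321$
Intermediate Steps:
$C = 4006$ ($C = - 2 \left(-27 - 1976\right) = \left(-2\right) \left(-2003\right) = 4006$)
$\frac{40609 + C}{-15396 - 24012} = \frac{40609 + 4006}{-15396 - 24012} = \frac{44615}{-39408} = 44615 \left(- \frac{1}{39408}\right) = - \frac{44615}{39408}$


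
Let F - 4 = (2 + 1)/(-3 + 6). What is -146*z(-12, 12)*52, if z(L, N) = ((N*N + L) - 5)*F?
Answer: -4820920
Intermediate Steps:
F = 5 (F = 4 + (2 + 1)/(-3 + 6) = 4 + 3/3 = 4 + 3*(1/3) = 4 + 1 = 5)
z(L, N) = -25 + 5*L + 5*N**2 (z(L, N) = ((N*N + L) - 5)*5 = ((N**2 + L) - 5)*5 = ((L + N**2) - 5)*5 = (-5 + L + N**2)*5 = -25 + 5*L + 5*N**2)
-146*z(-12, 12)*52 = -146*(-25 + 5*(-12) + 5*12**2)*52 = -146*(-25 - 60 + 5*144)*52 = -146*(-25 - 60 + 720)*52 = -146*635*52 = -92710*52 = -4820920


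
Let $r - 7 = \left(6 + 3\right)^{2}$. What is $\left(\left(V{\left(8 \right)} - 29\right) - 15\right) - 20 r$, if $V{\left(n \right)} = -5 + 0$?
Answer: $-1809$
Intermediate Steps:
$V{\left(n \right)} = -5$
$r = 88$ ($r = 7 + \left(6 + 3\right)^{2} = 7 + 9^{2} = 7 + 81 = 88$)
$\left(\left(V{\left(8 \right)} - 29\right) - 15\right) - 20 r = \left(\left(-5 - 29\right) - 15\right) - 1760 = \left(-34 - 15\right) - 1760 = -49 - 1760 = -1809$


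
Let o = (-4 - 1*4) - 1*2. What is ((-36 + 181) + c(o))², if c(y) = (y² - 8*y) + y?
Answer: 99225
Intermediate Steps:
o = -10 (o = (-4 - 4) - 2 = -8 - 2 = -10)
c(y) = y² - 7*y
((-36 + 181) + c(o))² = ((-36 + 181) - 10*(-7 - 10))² = (145 - 10*(-17))² = (145 + 170)² = 315² = 99225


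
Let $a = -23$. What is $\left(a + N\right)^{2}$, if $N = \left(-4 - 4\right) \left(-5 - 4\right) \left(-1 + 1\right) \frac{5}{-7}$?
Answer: $529$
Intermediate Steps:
$N = 0$ ($N = - 8 \left(\left(-9\right) 0\right) 5 \left(- \frac{1}{7}\right) = \left(-8\right) 0 \left(- \frac{5}{7}\right) = 0 \left(- \frac{5}{7}\right) = 0$)
$\left(a + N\right)^{2} = \left(-23 + 0\right)^{2} = \left(-23\right)^{2} = 529$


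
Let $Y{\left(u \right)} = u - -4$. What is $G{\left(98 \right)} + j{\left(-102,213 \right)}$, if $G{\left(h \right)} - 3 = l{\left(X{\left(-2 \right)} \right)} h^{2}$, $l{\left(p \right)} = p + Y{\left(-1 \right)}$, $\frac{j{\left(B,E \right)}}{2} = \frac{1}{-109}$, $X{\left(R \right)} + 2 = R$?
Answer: $- \frac{1046511}{109} \approx -9601.0$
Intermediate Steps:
$X{\left(R \right)} = -2 + R$
$Y{\left(u \right)} = 4 + u$ ($Y{\left(u \right)} = u + 4 = 4 + u$)
$j{\left(B,E \right)} = - \frac{2}{109}$ ($j{\left(B,E \right)} = \frac{2}{-109} = 2 \left(- \frac{1}{109}\right) = - \frac{2}{109}$)
$l{\left(p \right)} = 3 + p$ ($l{\left(p \right)} = p + \left(4 - 1\right) = p + 3 = 3 + p$)
$G{\left(h \right)} = 3 - h^{2}$ ($G{\left(h \right)} = 3 + \left(3 - 4\right) h^{2} = 3 - h^{2}$)
$G{\left(98 \right)} + j{\left(-102,213 \right)} = \left(3 - 98^{2}\right) - \frac{2}{109} = \left(3 - 9604\right) - \frac{2}{109} = -9601 - \frac{2}{109} = - \frac{1046511}{109}$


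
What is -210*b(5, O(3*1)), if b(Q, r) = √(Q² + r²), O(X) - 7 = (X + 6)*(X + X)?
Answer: -210*√3746 ≈ -12853.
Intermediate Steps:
O(X) = 7 + 2*X*(6 + X) (O(X) = 7 + (X + 6)*(X + X) = 7 + (6 + X)*(2*X) = 7 + 2*X*(6 + X))
-210*b(5, O(3*1)) = -210*√(5² + (7 + 2*(3*1)² + 12*(3*1))²) = -210*√(25 + (7 + 2*3² + 12*3)²) = -210*√(25 + (7 + 2*9 + 36)²) = -210*√(25 + (7 + 18 + 36)²) = -210*√(25 + 61²) = -210*√(25 + 3721) = -210*√3746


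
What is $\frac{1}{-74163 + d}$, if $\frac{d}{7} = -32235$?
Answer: $- \frac{1}{299808} \approx -3.3355 \cdot 10^{-6}$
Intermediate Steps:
$d = -225645$ ($d = 7 \left(-32235\right) = -225645$)
$\frac{1}{-74163 + d} = \frac{1}{-74163 - 225645} = \frac{1}{-299808} = - \frac{1}{299808}$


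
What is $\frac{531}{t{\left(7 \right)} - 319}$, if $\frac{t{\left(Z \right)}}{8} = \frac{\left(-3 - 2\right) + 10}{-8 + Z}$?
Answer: $- \frac{531}{359} \approx -1.4791$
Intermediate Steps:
$t{\left(Z \right)} = \frac{40}{-8 + Z}$ ($t{\left(Z \right)} = 8 \frac{\left(-3 - 2\right) + 10}{-8 + Z} = 8 \frac{-5 + 10}{-8 + Z} = 8 \frac{5}{-8 + Z} = \frac{40}{-8 + Z}$)
$\frac{531}{t{\left(7 \right)} - 319} = \frac{531}{\frac{40}{-8 + 7} - 319} = \frac{531}{\frac{40}{-1} - 319} = \frac{531}{40 \left(-1\right) - 319} = \frac{531}{-40 - 319} = \frac{531}{-359} = 531 \left(- \frac{1}{359}\right) = - \frac{531}{359}$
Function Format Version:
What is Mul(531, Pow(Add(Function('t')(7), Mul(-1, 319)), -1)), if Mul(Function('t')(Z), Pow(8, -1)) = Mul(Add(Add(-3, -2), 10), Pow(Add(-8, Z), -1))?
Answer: Rational(-531, 359) ≈ -1.4791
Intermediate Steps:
Function('t')(Z) = Mul(40, Pow(Add(-8, Z), -1)) (Function('t')(Z) = Mul(8, Mul(Add(Add(-3, -2), 10), Pow(Add(-8, Z), -1))) = Mul(8, Mul(Add(-5, 10), Pow(Add(-8, Z), -1))) = Mul(8, Mul(5, Pow(Add(-8, Z), -1))) = Mul(40, Pow(Add(-8, Z), -1)))
Mul(531, Pow(Add(Function('t')(7), Mul(-1, 319)), -1)) = Mul(531, Pow(Add(Mul(40, Pow(Add(-8, 7), -1)), Mul(-1, 319)), -1)) = Mul(531, Pow(Add(Mul(40, Pow(-1, -1)), -319), -1)) = Mul(531, Pow(Add(Mul(40, -1), -319), -1)) = Mul(531, Pow(Add(-40, -319), -1)) = Mul(531, Pow(-359, -1)) = Mul(531, Rational(-1, 359)) = Rational(-531, 359)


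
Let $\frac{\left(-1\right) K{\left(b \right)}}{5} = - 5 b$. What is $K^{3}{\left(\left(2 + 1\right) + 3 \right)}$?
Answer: $3375000$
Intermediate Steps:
$K{\left(b \right)} = 25 b$ ($K{\left(b \right)} = - 5 \left(- 5 b\right) = 25 b$)
$K^{3}{\left(\left(2 + 1\right) + 3 \right)} = \left(25 \left(\left(2 + 1\right) + 3\right)\right)^{3} = \left(25 \left(3 + 3\right)\right)^{3} = \left(25 \cdot 6\right)^{3} = 150^{3} = 3375000$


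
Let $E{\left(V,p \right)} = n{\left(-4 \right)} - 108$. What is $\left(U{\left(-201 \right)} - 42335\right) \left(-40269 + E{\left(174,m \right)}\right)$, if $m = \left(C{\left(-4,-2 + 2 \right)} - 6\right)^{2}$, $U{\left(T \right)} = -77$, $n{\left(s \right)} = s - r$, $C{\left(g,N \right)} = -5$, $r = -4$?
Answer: $1712469324$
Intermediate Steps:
$n{\left(s \right)} = 4 + s$ ($n{\left(s \right)} = s - -4 = s + 4 = 4 + s$)
$m = 121$ ($m = \left(-5 - 6\right)^{2} = \left(-11\right)^{2} = 121$)
$E{\left(V,p \right)} = -108$ ($E{\left(V,p \right)} = \left(4 - 4\right) - 108 = 0 - 108 = -108$)
$\left(U{\left(-201 \right)} - 42335\right) \left(-40269 + E{\left(174,m \right)}\right) = \left(-77 - 42335\right) \left(-40269 - 108\right) = \left(-42412\right) \left(-40377\right) = 1712469324$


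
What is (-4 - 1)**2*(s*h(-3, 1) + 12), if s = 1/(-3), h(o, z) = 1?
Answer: 875/3 ≈ 291.67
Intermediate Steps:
s = -1/3 ≈ -0.33333
(-4 - 1)**2*(s*h(-3, 1) + 12) = (-4 - 1)**2*(-1/3*1 + 12) = (-5)**2*(-1/3 + 12) = 25*(35/3) = 875/3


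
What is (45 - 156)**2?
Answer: 12321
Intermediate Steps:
(45 - 156)**2 = (-111)**2 = 12321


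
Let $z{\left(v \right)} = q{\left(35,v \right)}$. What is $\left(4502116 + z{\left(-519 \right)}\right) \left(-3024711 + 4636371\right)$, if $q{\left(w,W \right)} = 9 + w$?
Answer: $7255951185600$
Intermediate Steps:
$z{\left(v \right)} = 44$ ($z{\left(v \right)} = 9 + 35 = 44$)
$\left(4502116 + z{\left(-519 \right)}\right) \left(-3024711 + 4636371\right) = \left(4502116 + 44\right) \left(-3024711 + 4636371\right) = 4502160 \cdot 1611660 = 7255951185600$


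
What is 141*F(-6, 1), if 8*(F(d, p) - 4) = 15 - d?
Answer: 7473/8 ≈ 934.13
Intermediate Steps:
F(d, p) = 47/8 - d/8 (F(d, p) = 4 + (15 - d)/8 = 4 + (15/8 - d/8) = 47/8 - d/8)
141*F(-6, 1) = 141*(47/8 - ⅛*(-6)) = 141*(47/8 + ¾) = 141*(53/8) = 7473/8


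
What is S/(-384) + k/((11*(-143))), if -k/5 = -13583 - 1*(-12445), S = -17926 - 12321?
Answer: 45393571/604032 ≈ 75.151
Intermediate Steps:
S = -30247
k = 5690 (k = -5*(-13583 - 1*(-12445)) = -5*(-13583 + 12445) = -5*(-1138) = 5690)
S/(-384) + k/((11*(-143))) = -30247/(-384) + 5690/((11*(-143))) = -30247*(-1/384) + 5690/(-1573) = 30247/384 + 5690*(-1/1573) = 30247/384 - 5690/1573 = 45393571/604032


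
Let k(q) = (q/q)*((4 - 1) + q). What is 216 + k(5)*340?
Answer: 2936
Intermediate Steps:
k(q) = 3 + q (k(q) = 1*(3 + q) = 3 + q)
216 + k(5)*340 = 216 + (3 + 5)*340 = 216 + 8*340 = 216 + 2720 = 2936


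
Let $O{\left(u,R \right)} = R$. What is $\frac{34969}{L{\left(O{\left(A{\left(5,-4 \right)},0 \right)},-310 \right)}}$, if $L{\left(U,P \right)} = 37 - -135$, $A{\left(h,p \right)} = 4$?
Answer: $\frac{34969}{172} \approx 203.31$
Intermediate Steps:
$L{\left(U,P \right)} = 172$ ($L{\left(U,P \right)} = 37 + 135 = 172$)
$\frac{34969}{L{\left(O{\left(A{\left(5,-4 \right)},0 \right)},-310 \right)}} = \frac{34969}{172}$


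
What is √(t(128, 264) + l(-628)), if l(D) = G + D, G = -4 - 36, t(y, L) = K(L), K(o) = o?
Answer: 2*I*√101 ≈ 20.1*I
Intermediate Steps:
t(y, L) = L
G = -40
l(D) = -40 + D
√(t(128, 264) + l(-628)) = √(264 + (-40 - 628)) = √(264 - 668) = √(-404) = 2*I*√101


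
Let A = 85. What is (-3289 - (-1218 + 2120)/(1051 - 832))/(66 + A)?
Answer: -721193/33069 ≈ -21.809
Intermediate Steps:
(-3289 - (-1218 + 2120)/(1051 - 832))/(66 + A) = (-3289 - (-1218 + 2120)/(1051 - 832))/(66 + 85) = (-3289 - 902/219)/151 = (-3289 - 902/219)*(1/151) = -721193/219*1/151 = -721193/33069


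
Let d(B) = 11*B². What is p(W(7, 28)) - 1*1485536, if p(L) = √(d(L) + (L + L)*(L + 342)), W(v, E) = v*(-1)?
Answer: -1485536 + I*√4151 ≈ -1.4855e+6 + 64.428*I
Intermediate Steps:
W(v, E) = -v
p(L) = √(11*L² + 2*L*(342 + L)) (p(L) = √(11*L² + (L + L)*(L + 342)) = √(11*L² + (2*L)*(342 + L)) = √(11*L² + 2*L*(342 + L)))
p(W(7, 28)) - 1*1485536 = √((-1*7)*(684 + 13*(-1*7))) - 1*1485536 = √(-7*(684 + 13*(-7))) - 1485536 = √(-7*(684 - 91)) - 1485536 = √(-7*593) - 1485536 = √(-4151) - 1485536 = I*√4151 - 1485536 = -1485536 + I*√4151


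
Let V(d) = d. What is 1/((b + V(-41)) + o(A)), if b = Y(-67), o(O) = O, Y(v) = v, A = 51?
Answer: -1/57 ≈ -0.017544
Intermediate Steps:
b = -67
1/((b + V(-41)) + o(A)) = 1/((-67 - 41) + 51) = 1/(-108 + 51) = 1/(-57) = -1/57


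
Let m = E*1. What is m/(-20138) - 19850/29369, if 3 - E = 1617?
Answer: -176168867/295716461 ≈ -0.59574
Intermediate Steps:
E = -1614 (E = 3 - 1*1617 = 3 - 1617 = -1614)
m = -1614 (m = -1614*1 = -1614)
m/(-20138) - 19850/29369 = -1614/(-20138) - 19850/29369 = -1614*(-1/20138) - 19850*1/29369 = 807/10069 - 19850/29369 = -176168867/295716461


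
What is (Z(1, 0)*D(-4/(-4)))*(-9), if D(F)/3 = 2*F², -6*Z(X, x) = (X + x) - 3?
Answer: -18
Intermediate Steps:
Z(X, x) = ½ - X/6 - x/6 (Z(X, x) = -((X + x) - 3)/6 = -(-3 + X + x)/6 = ½ - X/6 - x/6)
D(F) = 6*F² (D(F) = 3*(2*F²) = 6*F²)
(Z(1, 0)*D(-4/(-4)))*(-9) = ((½ - ⅙*1 - ⅙*0)*(6*(-4/(-4))²))*(-9) = ((½ - ⅙ + 0)*(6*(-4*(-¼))²))*(-9) = ((6*1²)/3)*(-9) = ((6*1)/3)*(-9) = ((⅓)*6)*(-9) = 2*(-9) = -18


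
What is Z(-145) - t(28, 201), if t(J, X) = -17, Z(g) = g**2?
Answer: 21042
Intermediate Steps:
Z(-145) - t(28, 201) = (-145)**2 - 1*(-17) = 21025 + 17 = 21042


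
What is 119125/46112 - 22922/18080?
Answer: 34275023/26053280 ≈ 1.3156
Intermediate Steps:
119125/46112 - 22922/18080 = 119125*(1/46112) - 22922*1/18080 = 119125/46112 - 11461/9040 = 34275023/26053280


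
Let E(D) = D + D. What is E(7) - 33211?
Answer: -33197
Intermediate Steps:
E(D) = 2*D
E(7) - 33211 = 2*7 - 33211 = 14 - 33211 = -33197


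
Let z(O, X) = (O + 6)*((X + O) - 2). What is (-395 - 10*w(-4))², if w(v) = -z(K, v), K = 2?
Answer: 511225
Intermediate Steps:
z(O, X) = (6 + O)*(-2 + O + X) (z(O, X) = (6 + O)*((O + X) - 2) = (6 + O)*(-2 + O + X))
w(v) = -8*v (w(v) = -(-12 + 2² + 4*2 + 6*v + 2*v) = -(-12 + 4 + 8 + 6*v + 2*v) = -8*v)
(-395 - 10*w(-4))² = (-395 - (-80)*(-4))² = (-395 - 10*32)² = (-395 - 320)² = (-715)² = 511225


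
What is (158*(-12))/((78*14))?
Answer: -158/91 ≈ -1.7363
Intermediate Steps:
(158*(-12))/((78*14)) = -1896/1092 = -1896*1/1092 = -158/91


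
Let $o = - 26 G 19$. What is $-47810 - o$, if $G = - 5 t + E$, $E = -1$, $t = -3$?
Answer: $-40894$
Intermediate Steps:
$G = 14$ ($G = \left(-5\right) \left(-3\right) - 1 = 15 - 1 = 14$)
$o = -6916$ ($o = \left(-26\right) 14 \cdot 19 = \left(-364\right) 19 = -6916$)
$-47810 - o = -47810 - -6916 = -47810 + 6916 = -40894$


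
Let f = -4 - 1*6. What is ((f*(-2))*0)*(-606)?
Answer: 0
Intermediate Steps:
f = -10 (f = -4 - 6 = -10)
((f*(-2))*0)*(-606) = (-10*(-2)*0)*(-606) = (20*0)*(-606) = 0*(-606) = 0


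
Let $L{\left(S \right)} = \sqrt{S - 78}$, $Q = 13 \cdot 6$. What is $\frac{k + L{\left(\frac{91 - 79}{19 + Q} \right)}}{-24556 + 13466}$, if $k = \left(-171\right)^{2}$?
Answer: $- \frac{29241}{11090} - \frac{i \sqrt{732738}}{1075730} \approx -2.6367 - 0.00079574 i$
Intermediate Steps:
$Q = 78$
$k = 29241$
$L{\left(S \right)} = \sqrt{-78 + S}$
$\frac{k + L{\left(\frac{91 - 79}{19 + Q} \right)}}{-24556 + 13466} = \frac{29241 + \sqrt{-78 + \frac{91 - 79}{19 + 78}}}{-24556 + 13466} = \frac{29241 + \sqrt{-78 + \frac{12}{97}}}{-11090} = \left(29241 + \sqrt{-78 + 12 \cdot \frac{1}{97}}\right) \left(- \frac{1}{11090}\right) = \left(29241 + \sqrt{-78 + \frac{12}{97}}\right) \left(- \frac{1}{11090}\right) = \left(29241 + \sqrt{- \frac{7554}{97}}\right) \left(- \frac{1}{11090}\right) = \left(29241 + \frac{i \sqrt{732738}}{97}\right) \left(- \frac{1}{11090}\right) = - \frac{29241}{11090} - \frac{i \sqrt{732738}}{1075730}$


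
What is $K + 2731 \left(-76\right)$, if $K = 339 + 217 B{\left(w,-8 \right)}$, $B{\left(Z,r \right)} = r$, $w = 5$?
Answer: $-208953$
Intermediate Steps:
$K = -1397$ ($K = 339 + 217 \left(-8\right) = 339 - 1736 = -1397$)
$K + 2731 \left(-76\right) = -1397 + 2731 \left(-76\right) = -1397 - 207556 = -208953$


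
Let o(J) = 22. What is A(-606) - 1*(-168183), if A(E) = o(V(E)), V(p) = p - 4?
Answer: 168205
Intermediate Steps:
V(p) = -4 + p
A(E) = 22
A(-606) - 1*(-168183) = 22 - 1*(-168183) = 22 + 168183 = 168205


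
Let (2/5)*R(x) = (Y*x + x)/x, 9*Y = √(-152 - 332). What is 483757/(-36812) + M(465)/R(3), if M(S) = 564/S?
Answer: -210703950103/16119054500 - 74448*I/437875 ≈ -13.072 - 0.17002*I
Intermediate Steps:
Y = 22*I/9 (Y = √(-152 - 332)/9 = √(-484)/9 = (22*I)/9 = 22*I/9 ≈ 2.4444*I)
R(x) = 5*(x + 22*I*x/9)/(2*x) (R(x) = 5*(((22*I/9)*x + x)/x)/2 = 5*((22*I*x/9 + x)/x)/2 = 5*((x + 22*I*x/9)/x)/2 = 5*(x + 22*I*x/9)/(2*x))
483757/(-36812) + M(465)/R(3) = 483757/(-36812) + (564/465)/(5/2 + 55*I/9) = 483757*(-1/36812) + (564*(1/465))*(324*(5/2 - 55*I/9)/14125) = -483757/36812 + 188*(324*(5/2 - 55*I/9)/14125)/155 = -483757/36812 + 60912*(5/2 - 55*I/9)/2189375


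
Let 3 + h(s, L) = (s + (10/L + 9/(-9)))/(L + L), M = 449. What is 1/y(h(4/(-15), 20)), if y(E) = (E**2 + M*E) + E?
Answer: -1440000/1943293871 ≈ -0.00074101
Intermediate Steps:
h(s, L) = -3 + (-1 + s + 10/L)/(2*L) (h(s, L) = -3 + (s + (10/L + 9/(-9)))/(L + L) = -3 + (s + (10/L + 9*(-1/9)))/((2*L)) = -3 + (s + (10/L - 1))*(1/(2*L)) = -3 + (s + (-1 + 10/L))*(1/(2*L)) = -3 + (-1 + s + 10/L)*(1/(2*L)) = -3 + (-1 + s + 10/L)/(2*L))
y(E) = E**2 + 450*E (y(E) = (E**2 + 449*E) + E = E**2 + 450*E)
1/y(h(4/(-15), 20)) = 1/(((1/2)*(10 - 6*20**2 + 20*(-1 + 4/(-15)))/20**2)*(450 + (1/2)*(10 - 6*20**2 + 20*(-1 + 4/(-15)))/20**2)) = 1/(((1/2)*(1/400)*(10 - 6*400 + 20*(-1 + 4*(-1/15))))*(450 + (1/2)*(1/400)*(10 - 6*400 + 20*(-1 + 4*(-1/15))))) = 1/(((1/2)*(1/400)*(10 - 2400 + 20*(-1 - 4/15)))*(450 + (1/2)*(1/400)*(10 - 2400 + 20*(-1 - 4/15)))) = 1/(((1/2)*(1/400)*(10 - 2400 + 20*(-19/15)))*(450 + (1/2)*(1/400)*(10 - 2400 + 20*(-19/15)))) = 1/(((1/2)*(1/400)*(10 - 2400 - 76/3))*(450 + (1/2)*(1/400)*(10 - 2400 - 76/3))) = 1/(((1/2)*(1/400)*(-7246/3))*(450 + (1/2)*(1/400)*(-7246/3))) = 1/(-3623*(450 - 3623/1200)/1200) = 1/(-3623/1200*536377/1200) = 1/(-1943293871/1440000) = -1440000/1943293871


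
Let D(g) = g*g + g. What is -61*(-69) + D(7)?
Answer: 4265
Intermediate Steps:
D(g) = g + g² (D(g) = g² + g = g + g²)
-61*(-69) + D(7) = -61*(-69) + 7*(1 + 7) = 4209 + 7*8 = 4209 + 56 = 4265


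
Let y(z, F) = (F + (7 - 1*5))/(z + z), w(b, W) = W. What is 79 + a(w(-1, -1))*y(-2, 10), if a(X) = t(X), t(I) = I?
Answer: 82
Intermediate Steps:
a(X) = X
y(z, F) = (2 + F)/(2*z) (y(z, F) = (F + (7 - 5))/((2*z)) = (F + 2)*(1/(2*z)) = (2 + F)*(1/(2*z)) = (2 + F)/(2*z))
79 + a(w(-1, -1))*y(-2, 10) = 79 - (2 + 10)/(2*(-2)) = 79 - (-1)*12/(2*2) = 79 - 1*(-3) = 79 + 3 = 82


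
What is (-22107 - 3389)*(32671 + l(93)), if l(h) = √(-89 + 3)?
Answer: -832979816 - 25496*I*√86 ≈ -8.3298e+8 - 2.3644e+5*I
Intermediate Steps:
l(h) = I*√86 (l(h) = √(-86) = I*√86)
(-22107 - 3389)*(32671 + l(93)) = (-22107 - 3389)*(32671 + I*√86) = -25496*(32671 + I*√86) = -832979816 - 25496*I*√86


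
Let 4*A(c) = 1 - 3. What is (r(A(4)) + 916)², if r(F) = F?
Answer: 3352561/4 ≈ 8.3814e+5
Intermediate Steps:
A(c) = -½ (A(c) = (1 - 3)/4 = (¼)*(-2) = -½)
(r(A(4)) + 916)² = (-½ + 916)² = (1831/2)² = 3352561/4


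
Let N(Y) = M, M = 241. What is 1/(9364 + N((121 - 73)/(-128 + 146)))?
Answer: 1/9605 ≈ 0.00010411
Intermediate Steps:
N(Y) = 241
1/(9364 + N((121 - 73)/(-128 + 146))) = 1/(9364 + 241) = 1/9605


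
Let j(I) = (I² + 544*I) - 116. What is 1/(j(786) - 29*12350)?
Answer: 1/687114 ≈ 1.4554e-6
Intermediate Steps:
j(I) = -116 + I² + 544*I
1/(j(786) - 29*12350) = 1/((-116 + 786² + 544*786) - 29*12350) = 1/((-116 + 617796 + 427584) - 358150) = 1/(1045264 - 358150) = 1/687114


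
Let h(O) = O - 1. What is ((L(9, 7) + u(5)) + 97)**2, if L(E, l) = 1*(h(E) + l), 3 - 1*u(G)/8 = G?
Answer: 9216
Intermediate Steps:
u(G) = 24 - 8*G
h(O) = -1 + O
L(E, l) = -1 + E + l (L(E, l) = 1*((-1 + E) + l) = 1*(-1 + E + l) = -1 + E + l)
((L(9, 7) + u(5)) + 97)**2 = (((-1 + 9 + 7) + (24 - 8*5)) + 97)**2 = ((15 + (24 - 40)) + 97)**2 = ((15 - 16) + 97)**2 = (-1 + 97)**2 = 96**2 = 9216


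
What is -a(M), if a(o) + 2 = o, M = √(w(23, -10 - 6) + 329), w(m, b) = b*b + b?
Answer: 2 - √569 ≈ -21.854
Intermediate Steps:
w(m, b) = b + b² (w(m, b) = b² + b = b + b²)
M = √569 (M = √((-10 - 6)*(1 + (-10 - 6)) + 329) = √(-16*(1 - 16) + 329) = √(-16*(-15) + 329) = √(240 + 329) = √569 ≈ 23.854)
a(o) = -2 + o
-a(M) = -(-2 + √569) = 2 - √569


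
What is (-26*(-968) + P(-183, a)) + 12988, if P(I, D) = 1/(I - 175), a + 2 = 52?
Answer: 13659847/358 ≈ 38156.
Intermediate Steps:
a = 50 (a = -2 + 52 = 50)
P(I, D) = 1/(-175 + I)
(-26*(-968) + P(-183, a)) + 12988 = (-26*(-968) + 1/(-175 - 183)) + 12988 = (25168 + 1/(-358)) + 12988 = (25168 - 1/358) + 12988 = 9010143/358 + 12988 = 13659847/358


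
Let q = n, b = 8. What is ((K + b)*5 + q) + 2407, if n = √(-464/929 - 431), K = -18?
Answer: 2357 + I*√372401727/929 ≈ 2357.0 + 20.773*I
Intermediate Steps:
n = I*√372401727/929 (n = √(-464*1/929 - 431) = √(-464/929 - 431) = √(-400863/929) = I*√372401727/929 ≈ 20.773*I)
q = I*√372401727/929 ≈ 20.773*I
((K + b)*5 + q) + 2407 = ((-18 + 8)*5 + I*√372401727/929) + 2407 = (-10*5 + I*√372401727/929) + 2407 = (-50 + I*√372401727/929) + 2407 = 2357 + I*√372401727/929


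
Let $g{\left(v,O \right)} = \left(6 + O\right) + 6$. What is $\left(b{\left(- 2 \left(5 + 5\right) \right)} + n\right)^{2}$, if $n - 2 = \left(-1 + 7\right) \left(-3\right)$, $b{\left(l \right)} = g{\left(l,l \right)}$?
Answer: $576$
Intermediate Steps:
$g{\left(v,O \right)} = 12 + O$
$b{\left(l \right)} = 12 + l$
$n = -16$ ($n = 2 + \left(-1 + 7\right) \left(-3\right) = 2 + 6 \left(-3\right) = 2 - 18 = -16$)
$\left(b{\left(- 2 \left(5 + 5\right) \right)} + n\right)^{2} = \left(\left(12 - 2 \left(5 + 5\right)\right) - 16\right)^{2} = \left(\left(12 - 20\right) - 16\right)^{2} = \left(-8 - 16\right)^{2} = \left(-24\right)^{2} = 576$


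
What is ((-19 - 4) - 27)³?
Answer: -125000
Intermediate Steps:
((-19 - 4) - 27)³ = (-23 - 27)³ = (-50)³ = -125000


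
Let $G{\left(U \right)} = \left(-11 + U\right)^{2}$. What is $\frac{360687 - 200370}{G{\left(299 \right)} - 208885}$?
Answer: $- \frac{160317}{125941} \approx -1.273$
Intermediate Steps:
$\frac{360687 - 200370}{G{\left(299 \right)} - 208885} = \frac{360687 - 200370}{\left(-11 + 299\right)^{2} - 208885} = \frac{160317}{288^{2} - 208885} = \frac{160317}{82944 - 208885} = \frac{160317}{-125941} = 160317 \left(- \frac{1}{125941}\right) = - \frac{160317}{125941}$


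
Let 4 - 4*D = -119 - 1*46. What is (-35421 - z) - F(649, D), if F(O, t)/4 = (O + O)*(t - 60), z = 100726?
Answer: -43989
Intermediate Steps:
D = 169/4 (D = 1 - (-119 - 1*46)/4 = 1 - (-119 - 46)/4 = 1 - ¼*(-165) = 1 + 165/4 = 169/4 ≈ 42.250)
F(O, t) = 8*O*(-60 + t) (F(O, t) = 4*((O + O)*(t - 60)) = 4*((2*O)*(-60 + t)) = 4*(2*O*(-60 + t)) = 8*O*(-60 + t))
(-35421 - z) - F(649, D) = (-35421 - 1*100726) - 8*649*(-60 + 169/4) = (-35421 - 100726) - 8*649*(-71)/4 = -136147 - 1*(-92158) = -136147 + 92158 = -43989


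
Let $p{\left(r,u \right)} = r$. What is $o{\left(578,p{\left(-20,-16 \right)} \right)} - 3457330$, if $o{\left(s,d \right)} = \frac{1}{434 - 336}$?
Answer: $- \frac{338818339}{98} \approx -3.4573 \cdot 10^{6}$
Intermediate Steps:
$o{\left(s,d \right)} = \frac{1}{98}$
$o{\left(578,p{\left(-20,-16 \right)} \right)} - 3457330 = \frac{1}{98} - 3457330 = - \frac{338818339}{98}$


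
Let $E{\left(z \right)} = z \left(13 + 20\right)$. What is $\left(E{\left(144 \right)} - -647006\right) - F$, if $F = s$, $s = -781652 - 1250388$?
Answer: $2683798$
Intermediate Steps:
$E{\left(z \right)} = 33 z$ ($E{\left(z \right)} = z 33 = 33 z$)
$s = -2032040$
$F = -2032040$
$\left(E{\left(144 \right)} - -647006\right) - F = \left(33 \cdot 144 - -647006\right) - -2032040 = \left(4752 + 647006\right) + 2032040 = 651758 + 2032040 = 2683798$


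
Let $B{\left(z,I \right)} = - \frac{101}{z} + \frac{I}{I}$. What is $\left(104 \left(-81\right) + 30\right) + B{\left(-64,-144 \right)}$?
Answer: $- \frac{537051}{64} \approx -8391.4$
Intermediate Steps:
$B{\left(z,I \right)} = 1 - \frac{101}{z}$ ($B{\left(z,I \right)} = - \frac{101}{z} + 1 = 1 - \frac{101}{z}$)
$\left(104 \left(-81\right) + 30\right) + B{\left(-64,-144 \right)} = \left(104 \left(-81\right) + 30\right) + \frac{-101 - 64}{-64} = \left(-8424 + 30\right) - - \frac{165}{64} = -8394 + \frac{165}{64} = - \frac{537051}{64}$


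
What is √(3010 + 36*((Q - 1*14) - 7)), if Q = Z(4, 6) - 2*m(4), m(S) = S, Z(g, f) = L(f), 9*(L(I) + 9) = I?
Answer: 7*√34 ≈ 40.817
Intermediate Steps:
L(I) = -9 + I/9
Z(g, f) = -9 + f/9
Q = -49/3 (Q = (-9 + (⅑)*6) - 2*4 = (-9 + ⅔) - 8 = -25/3 - 8 = -49/3 ≈ -16.333)
√(3010 + 36*((Q - 1*14) - 7)) = √(3010 + 36*((-49/3 - 1*14) - 7)) = √(3010 + 36*((-49/3 - 14) - 7)) = √(3010 + 36*(-91/3 - 7)) = √(3010 + 36*(-112/3)) = √(3010 - 1344) = √1666 = 7*√34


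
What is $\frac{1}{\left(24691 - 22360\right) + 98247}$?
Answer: $\frac{1}{100578} \approx 9.9425 \cdot 10^{-6}$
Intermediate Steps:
$\frac{1}{\left(24691 - 22360\right) + 98247} = \frac{1}{2331 + 98247} = \frac{1}{100578}$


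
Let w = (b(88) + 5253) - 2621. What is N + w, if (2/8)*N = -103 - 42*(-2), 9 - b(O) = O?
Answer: 2477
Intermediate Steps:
b(O) = 9 - O
w = 2553 (w = ((9 - 1*88) + 5253) - 2621 = ((9 - 88) + 5253) - 2621 = (-79 + 5253) - 2621 = 5174 - 2621 = 2553)
N = -76 (N = 4*(-103 - 42*(-2)) = 4*(-103 + 84) = 4*(-19) = -76)
N + w = -76 + 2553 = 2477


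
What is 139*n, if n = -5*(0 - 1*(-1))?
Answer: -695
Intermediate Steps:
n = -5 (n = -5*(0 + 1) = -5*1 = -5)
139*n = 139*(-5) = -695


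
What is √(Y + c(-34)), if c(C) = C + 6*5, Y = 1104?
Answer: 10*√11 ≈ 33.166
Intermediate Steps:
c(C) = 30 + C (c(C) = C + 30 = 30 + C)
√(Y + c(-34)) = √(1104 + (30 - 34)) = √(1104 - 4) = √1100 = 10*√11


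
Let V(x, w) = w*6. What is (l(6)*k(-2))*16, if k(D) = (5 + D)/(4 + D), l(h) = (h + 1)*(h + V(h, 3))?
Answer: 4032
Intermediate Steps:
V(x, w) = 6*w
l(h) = (1 + h)*(18 + h) (l(h) = (h + 1)*(h + 6*3) = (1 + h)*(h + 18) = (1 + h)*(18 + h))
k(D) = (5 + D)/(4 + D)
(l(6)*k(-2))*16 = ((18 + 6² + 19*6)*((5 - 2)/(4 - 2)))*16 = ((18 + 36 + 114)*(3/2))*16 = (168*((½)*3))*16 = (168*(3/2))*16 = 252*16 = 4032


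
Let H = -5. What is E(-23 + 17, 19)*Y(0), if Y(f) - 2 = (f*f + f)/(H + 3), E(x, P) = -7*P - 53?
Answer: -372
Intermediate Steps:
E(x, P) = -53 - 7*P
Y(f) = 2 - f/2 - f**2/2 (Y(f) = 2 + (f*f + f)/(-5 + 3) = 2 + (f**2 + f)/(-2) = 2 + (f + f**2)*(-1/2) = 2 + (-f/2 - f**2/2) = 2 - f/2 - f**2/2)
E(-23 + 17, 19)*Y(0) = (-53 - 7*19)*(2 - 1/2*0 - 1/2*0**2) = (-53 - 133)*(2 + 0 - 1/2*0) = -186*(2 + 0 + 0) = -186*2 = -372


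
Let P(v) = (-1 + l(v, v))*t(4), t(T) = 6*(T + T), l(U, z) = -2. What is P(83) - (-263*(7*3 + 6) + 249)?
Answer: 6708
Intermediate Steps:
t(T) = 12*T (t(T) = 6*(2*T) = 12*T)
P(v) = -144 (P(v) = (-1 - 2)*(12*4) = -3*48 = -144)
P(83) - (-263*(7*3 + 6) + 249) = -144 - (-263*(7*3 + 6) + 249) = -144 - (-263*(21 + 6) + 249) = -144 - (-263*27 + 249) = -144 - (-7101 + 249) = -144 - 1*(-6852) = -144 + 6852 = 6708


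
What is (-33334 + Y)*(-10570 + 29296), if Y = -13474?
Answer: -876526608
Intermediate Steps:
(-33334 + Y)*(-10570 + 29296) = (-33334 - 13474)*(-10570 + 29296) = -46808*18726 = -876526608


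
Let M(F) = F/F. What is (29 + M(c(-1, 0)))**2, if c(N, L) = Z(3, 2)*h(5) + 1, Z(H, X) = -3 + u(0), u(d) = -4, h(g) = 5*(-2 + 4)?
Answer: 900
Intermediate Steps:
h(g) = 10 (h(g) = 5*2 = 10)
Z(H, X) = -7 (Z(H, X) = -3 - 4 = -7)
c(N, L) = -69 (c(N, L) = -7*10 + 1 = -70 + 1 = -69)
M(F) = 1
(29 + M(c(-1, 0)))**2 = (29 + 1)**2 = 30**2 = 900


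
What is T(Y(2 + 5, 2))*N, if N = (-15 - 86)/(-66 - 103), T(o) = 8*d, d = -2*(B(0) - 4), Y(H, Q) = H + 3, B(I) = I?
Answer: 6464/169 ≈ 38.249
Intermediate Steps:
Y(H, Q) = 3 + H
d = 8 (d = -2*(0 - 4) = -2*(-4) = 8)
T(o) = 64 (T(o) = 8*8 = 64)
N = 101/169 (N = -101/(-169) = -101*(-1/169) = 101/169 ≈ 0.59763)
T(Y(2 + 5, 2))*N = 64*(101/169) = 6464/169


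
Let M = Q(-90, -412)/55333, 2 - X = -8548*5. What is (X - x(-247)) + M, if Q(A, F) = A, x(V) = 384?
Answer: 2343795124/55333 ≈ 42358.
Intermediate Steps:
X = 42742 (X = 2 - (-8548)*5 = 2 - 1*(-42740) = 2 + 42740 = 42742)
M = -90/55333 ≈ -0.0016265
(X - x(-247)) + M = (42742 - 1*384) - 90/55333 = (42742 - 384) - 90/55333 = 42358 - 90/55333 = 2343795124/55333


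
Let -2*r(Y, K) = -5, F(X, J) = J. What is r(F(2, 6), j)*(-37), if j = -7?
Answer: -185/2 ≈ -92.500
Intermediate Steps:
r(Y, K) = 5/2 (r(Y, K) = -½*(-5) = 5/2)
r(F(2, 6), j)*(-37) = (5/2)*(-37) = -185/2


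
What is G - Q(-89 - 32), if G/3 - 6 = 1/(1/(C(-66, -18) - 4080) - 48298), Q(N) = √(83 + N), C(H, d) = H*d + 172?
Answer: 788220646/43790187 - I*√38 ≈ 18.0 - 6.1644*I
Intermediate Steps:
C(H, d) = 172 + H*d
G = 788220646/43790187 (G = 18 + 3/(1/((172 - 66*(-18)) - 4080) - 48298) = 18 + 3/(1/((172 + 1188) - 4080) - 48298) = 18 + 3/(1/(1360 - 4080) - 48298) = 18 + 3/(1/(-2720) - 48298) = 18 + 3/(-1/2720 - 48298) = 18 + 3/(-131370561/2720) = 18 + 3*(-2720/131370561) = 18 - 2720/43790187 = 788220646/43790187 ≈ 18.000)
G - Q(-89 - 32) = 788220646/43790187 - √(83 + (-89 - 32)) = 788220646/43790187 - √(83 - 121) = 788220646/43790187 - √(-38) = 788220646/43790187 - I*√38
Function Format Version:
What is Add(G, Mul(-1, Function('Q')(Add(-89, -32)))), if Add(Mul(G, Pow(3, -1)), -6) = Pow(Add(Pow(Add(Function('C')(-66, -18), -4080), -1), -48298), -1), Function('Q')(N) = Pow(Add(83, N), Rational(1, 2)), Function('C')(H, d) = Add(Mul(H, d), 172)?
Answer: Add(Rational(788220646, 43790187), Mul(-1, I, Pow(38, Rational(1, 2)))) ≈ Add(18.000, Mul(-6.1644, I))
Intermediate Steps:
Function('C')(H, d) = Add(172, Mul(H, d))
G = Rational(788220646, 43790187) (G = Add(18, Mul(3, Pow(Add(Pow(Add(Add(172, Mul(-66, -18)), -4080), -1), -48298), -1))) = Add(18, Mul(3, Pow(Add(Pow(Add(Add(172, 1188), -4080), -1), -48298), -1))) = Add(18, Mul(3, Pow(Add(Pow(Add(1360, -4080), -1), -48298), -1))) = Add(18, Mul(3, Pow(Add(Pow(-2720, -1), -48298), -1))) = Add(18, Mul(3, Pow(Add(Rational(-1, 2720), -48298), -1))) = Add(18, Mul(3, Pow(Rational(-131370561, 2720), -1))) = Add(18, Mul(3, Rational(-2720, 131370561))) = Add(18, Rational(-2720, 43790187)) = Rational(788220646, 43790187) ≈ 18.000)
Add(G, Mul(-1, Function('Q')(Add(-89, -32)))) = Add(Rational(788220646, 43790187), Mul(-1, Pow(Add(83, Add(-89, -32)), Rational(1, 2)))) = Add(Rational(788220646, 43790187), Mul(-1, Pow(Add(83, -121), Rational(1, 2)))) = Add(Rational(788220646, 43790187), Mul(-1, Pow(-38, Rational(1, 2)))) = Add(Rational(788220646, 43790187), Mul(-1, Mul(I, Pow(38, Rational(1, 2))))) = Add(Rational(788220646, 43790187), Mul(-1, I, Pow(38, Rational(1, 2))))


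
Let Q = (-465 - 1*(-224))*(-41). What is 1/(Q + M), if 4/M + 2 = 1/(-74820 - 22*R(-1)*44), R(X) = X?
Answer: 147705/1459177697 ≈ 0.00010122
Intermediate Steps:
Q = 9881 (Q = (-465 + 224)*(-41) = -241*(-41) = 9881)
M = -295408/147705 (M = 4/(-2 + 1/(-74820 - 22*(-1)*44)) = 4/(-2 + 1/(-74820 + 22*44)) = 4/(-2 + 1/(-74820 + 968)) = 4/(-2 + 1/(-73852)) = 4/(-2 - 1/73852) = 4/(-147705/73852) = 4*(-73852/147705) = -295408/147705 ≈ -2.0000)
1/(Q + M) = 1/(9881 - 295408/147705) = 1/(1459177697/147705) = 147705/1459177697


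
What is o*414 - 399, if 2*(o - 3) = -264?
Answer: -53805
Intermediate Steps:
o = -129 (o = 3 + (½)*(-264) = 3 - 132 = -129)
o*414 - 399 = -129*414 - 399 = -53406 - 399 = -53805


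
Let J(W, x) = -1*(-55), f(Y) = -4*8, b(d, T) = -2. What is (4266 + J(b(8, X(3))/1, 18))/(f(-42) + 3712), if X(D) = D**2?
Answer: 4321/3680 ≈ 1.1742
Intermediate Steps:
f(Y) = -32
J(W, x) = 55
(4266 + J(b(8, X(3))/1, 18))/(f(-42) + 3712) = (4266 + 55)/(-32 + 3712) = 4321/3680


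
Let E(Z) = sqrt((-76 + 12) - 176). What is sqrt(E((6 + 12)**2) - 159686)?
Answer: sqrt(-159686 + 4*I*sqrt(15)) ≈ 0.019 + 399.61*I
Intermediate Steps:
E(Z) = 4*I*sqrt(15) (E(Z) = sqrt(-64 - 176) = sqrt(-240) = 4*I*sqrt(15))
sqrt(E((6 + 12)**2) - 159686) = sqrt(4*I*sqrt(15) - 159686) = sqrt(-159686 + 4*I*sqrt(15))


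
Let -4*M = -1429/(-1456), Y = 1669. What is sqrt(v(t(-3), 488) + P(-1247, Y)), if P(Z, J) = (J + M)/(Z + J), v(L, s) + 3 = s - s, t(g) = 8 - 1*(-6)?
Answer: 3*sqrt(10008598054)/307216 ≈ 0.97693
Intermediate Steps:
t(g) = 14 (t(g) = 8 + 6 = 14)
M = -1429/5824 (M = -(-1429)/(4*(-1456)) = -(-1429)*(-1)/(4*1456) = -1/4*1429/1456 = -1429/5824 ≈ -0.24536)
v(L, s) = -3 (v(L, s) = -3 + (s - s) = -3 + 0 = -3)
P(Z, J) = (-1429/5824 + J)/(J + Z) (P(Z, J) = (J - 1429/5824)/(Z + J) = (-1429/5824 + J)/(J + Z))
sqrt(v(t(-3), 488) + P(-1247, Y)) = sqrt(-3 + (-1429/5824 + 1669)/(1669 - 1247)) = sqrt(-3 + (9718827/5824)/422) = sqrt(-3 + (1/422)*(9718827/5824)) = sqrt(-3 + 9718827/2457728) = sqrt(2345643/2457728) = 3*sqrt(10008598054)/307216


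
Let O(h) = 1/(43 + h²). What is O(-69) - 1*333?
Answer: -1599731/4804 ≈ -333.00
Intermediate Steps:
O(-69) - 1*333 = 1/(43 + (-69)²) - 1*333 = 1/(43 + 4761) - 333 = 1/4804 - 333 = -1599731/4804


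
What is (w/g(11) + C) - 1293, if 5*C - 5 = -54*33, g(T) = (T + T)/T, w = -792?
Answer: -10222/5 ≈ -2044.4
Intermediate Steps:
g(T) = 2 (g(T) = (2*T)/T = 2)
C = -1777/5 (C = 1 + (-54*33)/5 = 1 + (1/5)*(-1782) = 1 - 1782/5 = -1777/5 ≈ -355.40)
(w/g(11) + C) - 1293 = (-792/2 - 1777/5) - 1293 = (-792*1/2 - 1777/5) - 1293 = (-396 - 1777/5) - 1293 = -3757/5 - 1293 = -10222/5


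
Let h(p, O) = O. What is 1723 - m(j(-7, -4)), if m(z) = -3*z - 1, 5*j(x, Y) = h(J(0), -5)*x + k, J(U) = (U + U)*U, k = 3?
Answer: 8734/5 ≈ 1746.8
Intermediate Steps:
J(U) = 2*U**2 (J(U) = (2*U)*U = 2*U**2)
j(x, Y) = 3/5 - x (j(x, Y) = (-5*x + 3)/5 = (3 - 5*x)/5 = 3/5 - x)
m(z) = -1 - 3*z
1723 - m(j(-7, -4)) = 1723 - (-1 - 3*(3/5 - 1*(-7))) = 1723 - (-1 - 3*(3/5 + 7)) = 1723 - (-1 - 3*38/5) = 1723 - (-1 - 114/5) = 1723 - 1*(-119/5) = 1723 + 119/5 = 8734/5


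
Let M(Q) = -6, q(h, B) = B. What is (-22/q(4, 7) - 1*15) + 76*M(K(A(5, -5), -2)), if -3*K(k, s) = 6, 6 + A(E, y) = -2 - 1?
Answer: -3319/7 ≈ -474.14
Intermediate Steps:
A(E, y) = -9 (A(E, y) = -6 + (-2 - 1) = -6 - 3 = -9)
K(k, s) = -2 (K(k, s) = -1/3*6 = -2)
(-22/q(4, 7) - 1*15) + 76*M(K(A(5, -5), -2)) = (-22/7 - 1*15) + 76*(-6) = (-22*1/7 - 15) - 456 = (-22/7 - 15) - 456 = -127/7 - 456 = -3319/7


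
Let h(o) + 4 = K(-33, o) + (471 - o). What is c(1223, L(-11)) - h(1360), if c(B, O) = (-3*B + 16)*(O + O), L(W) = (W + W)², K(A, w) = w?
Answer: -3536571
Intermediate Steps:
h(o) = 467 (h(o) = -4 + (o + (471 - o)) = -4 + 471 = 467)
L(W) = 4*W² (L(W) = (2*W)² = 4*W²)
c(B, O) = 2*O*(16 - 3*B) (c(B, O) = (16 - 3*B)*(2*O) = 2*O*(16 - 3*B))
c(1223, L(-11)) - h(1360) = 2*(4*(-11)²)*(16 - 3*1223) - 1*467 = 2*(4*121)*(16 - 3669) - 467 = 2*484*(-3653) - 467 = -3536104 - 467 = -3536571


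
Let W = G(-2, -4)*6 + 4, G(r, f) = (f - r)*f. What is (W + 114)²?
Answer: 27556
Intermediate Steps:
G(r, f) = f*(f - r)
W = 52 (W = -4*(-4 - 1*(-2))*6 + 4 = -4*(-4 + 2)*6 + 4 = -4*(-2)*6 + 4 = 8*6 + 4 = 48 + 4 = 52)
(W + 114)² = (52 + 114)² = 166² = 27556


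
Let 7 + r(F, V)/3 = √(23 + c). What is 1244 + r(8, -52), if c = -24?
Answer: 1223 + 3*I ≈ 1223.0 + 3.0*I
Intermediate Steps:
r(F, V) = -21 + 3*I (r(F, V) = -21 + 3*√(23 - 24) = -21 + 3*√(-1) = -21 + 3*I)
1244 + r(8, -52) = 1244 + (-21 + 3*I) = 1223 + 3*I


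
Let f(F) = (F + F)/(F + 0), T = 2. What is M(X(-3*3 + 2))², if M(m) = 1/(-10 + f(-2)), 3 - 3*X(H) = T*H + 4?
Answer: 1/64 ≈ 0.015625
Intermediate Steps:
X(H) = -⅓ - 2*H/3 (X(H) = 1 - (2*H + 4)/3 = 1 - (4 + 2*H)/3 = 1 + (-4/3 - 2*H/3) = -⅓ - 2*H/3)
f(F) = 2 (f(F) = (2*F)/F = 2)
M(m) = -⅛ (M(m) = 1/(-10 + 2) = 1/(-8) = -⅛)
M(X(-3*3 + 2))² = (-⅛)² = 1/64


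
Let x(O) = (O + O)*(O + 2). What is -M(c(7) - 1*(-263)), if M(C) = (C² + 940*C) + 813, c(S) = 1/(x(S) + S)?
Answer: -5611181157/17689 ≈ -3.1721e+5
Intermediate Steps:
x(O) = 2*O*(2 + O) (x(O) = (2*O)*(2 + O) = 2*O*(2 + O))
c(S) = 1/(S + 2*S*(2 + S)) (c(S) = 1/(2*S*(2 + S) + S) = 1/(S + 2*S*(2 + S)))
M(C) = 813 + C² + 940*C
-M(c(7) - 1*(-263)) = -(813 + (1/(7*(5 + 2*7)) - 1*(-263))² + 940*(1/(7*(5 + 2*7)) - 1*(-263))) = -(813 + (1/(7*(5 + 14)) + 263)² + 940*(1/(7*(5 + 14)) + 263)) = -(813 + ((⅐)/19 + 263)² + 940*((⅐)/19 + 263)) = -(813 + ((⅐)*(1/19) + 263)² + 940*((⅐)*(1/19) + 263)) = -(813 + (1/133 + 263)² + 940*(1/133 + 263)) = -(813 + (34980/133)² + 940*(34980/133)) = -(813 + 1223600400/17689 + 32881200/133) = -1*5611181157/17689 = -5611181157/17689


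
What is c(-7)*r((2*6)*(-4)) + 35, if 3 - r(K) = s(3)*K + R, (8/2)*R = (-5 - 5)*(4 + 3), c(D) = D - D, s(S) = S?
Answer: 35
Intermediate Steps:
c(D) = 0
R = -35/2 (R = ((-5 - 5)*(4 + 3))/4 = (-10*7)/4 = (1/4)*(-70) = -35/2 ≈ -17.500)
r(K) = 41/2 - 3*K (r(K) = 3 - (3*K - 35/2) = 3 - (-35/2 + 3*K) = 3 + (35/2 - 3*K) = 41/2 - 3*K)
c(-7)*r((2*6)*(-4)) + 35 = 0*(41/2 - 3*2*6*(-4)) + 35 = 0*(41/2 - 36*(-4)) + 35 = 0*(41/2 - 3*(-48)) + 35 = 0*(41/2 + 144) + 35 = 0*(329/2) + 35 = 0 + 35 = 35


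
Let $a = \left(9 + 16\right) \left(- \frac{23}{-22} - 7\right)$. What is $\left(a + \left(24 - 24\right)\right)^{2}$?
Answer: $\frac{10725625}{484} \approx 22160.0$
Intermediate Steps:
$a = - \frac{3275}{22}$ ($a = 25 \left(\left(-23\right) \left(- \frac{1}{22}\right) - 7\right) = 25 \left(\frac{23}{22} - 7\right) = 25 \left(- \frac{131}{22}\right) = - \frac{3275}{22} \approx -148.86$)
$\left(a + \left(24 - 24\right)\right)^{2} = \left(- \frac{3275}{22} + \left(24 - 24\right)\right)^{2} = \left(- \frac{3275}{22} + 0\right)^{2} = \left(- \frac{3275}{22}\right)^{2} = \frac{10725625}{484}$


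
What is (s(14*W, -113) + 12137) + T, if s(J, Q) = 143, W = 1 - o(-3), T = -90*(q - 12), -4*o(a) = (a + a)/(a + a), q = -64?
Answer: 19120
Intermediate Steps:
o(a) = -1/4 (o(a) = -(a + a)/(4*(a + a)) = -2*a/(4*(2*a)) = -2*a*1/(2*a)/4 = -1/4*1 = -1/4)
T = 6840 (T = -90*(-64 - 12) = -90*(-76) = 6840)
W = 5/4 (W = 1 - 1*(-1/4) = 1 + 1/4 = 5/4 ≈ 1.2500)
(s(14*W, -113) + 12137) + T = (143 + 12137) + 6840 = 12280 + 6840 = 19120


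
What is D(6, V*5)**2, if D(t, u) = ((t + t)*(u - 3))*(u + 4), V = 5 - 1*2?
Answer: 7485696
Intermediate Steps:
V = 3 (V = 5 - 2 = 3)
D(t, u) = 2*t*(-3 + u)*(4 + u) (D(t, u) = ((2*t)*(-3 + u))*(4 + u) = (2*t*(-3 + u))*(4 + u) = 2*t*(-3 + u)*(4 + u))
D(6, V*5)**2 = (2*6*(-12 + 3*5 + (3*5)**2))**2 = (2*6*(-12 + 15 + 15**2))**2 = (2*6*(-12 + 15 + 225))**2 = (2*6*228)**2 = 2736**2 = 7485696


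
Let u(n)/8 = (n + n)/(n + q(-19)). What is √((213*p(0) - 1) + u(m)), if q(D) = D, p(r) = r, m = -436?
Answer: √2967055/455 ≈ 3.7857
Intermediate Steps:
u(n) = 16*n/(-19 + n) (u(n) = 8*((n + n)/(n - 19)) = 8*((2*n)/(-19 + n)) = 8*(2*n/(-19 + n)) = 16*n/(-19 + n))
√((213*p(0) - 1) + u(m)) = √((213*0 - 1) + 16*(-436)/(-19 - 436)) = √((0 - 1) + 16*(-436)/(-455)) = √(-1 + 16*(-436)*(-1/455)) = √(-1 + 6976/455) = √(6521/455) = √2967055/455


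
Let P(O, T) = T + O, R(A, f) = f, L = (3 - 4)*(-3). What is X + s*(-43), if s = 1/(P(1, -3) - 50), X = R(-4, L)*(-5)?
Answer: -737/52 ≈ -14.173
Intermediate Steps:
L = 3 (L = -1*(-3) = 3)
P(O, T) = O + T
X = -15 (X = 3*(-5) = -15)
s = -1/52 (s = 1/((1 - 3) - 50) = 1/(-2 - 50) = 1/(-52) = -1/52 ≈ -0.019231)
X + s*(-43) = -15 - 1/52*(-43) = -15 + 43/52 = -737/52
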